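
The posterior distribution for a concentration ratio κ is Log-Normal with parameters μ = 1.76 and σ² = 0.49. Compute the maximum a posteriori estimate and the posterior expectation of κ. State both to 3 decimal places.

MAP = 3.561; posterior mean = 7.426

Mode = exp(μ − σ²) = exp(1.27) = 3.561.
Mean = exp(μ + σ²/2) = exp(2.005) = 7.426.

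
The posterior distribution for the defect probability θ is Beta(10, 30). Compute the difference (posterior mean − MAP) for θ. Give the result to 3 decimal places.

0.013

Mode = (10−1)/(10+30−2) = 9/38 = 0.237.
Mean = 10/(10+30) = 10/40 = 0.250.
Difference = 0.250 − 0.237 = 0.013.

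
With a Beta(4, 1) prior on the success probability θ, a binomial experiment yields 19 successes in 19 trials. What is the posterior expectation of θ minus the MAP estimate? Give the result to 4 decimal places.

-0.0417

Posterior: Beta(4+19, 1+0) = Beta(23, 1).
Since β = 1 ≤ 1 and α > 1, the Beta density is monotone increasing on [0,1]; the mode is at 1.
Mean = 23/(23+1) = 0.9583.
Difference = 0.9583 − 1.0000 = -0.0417.
The posterior is left-skewed, so the mode exceeds the mean.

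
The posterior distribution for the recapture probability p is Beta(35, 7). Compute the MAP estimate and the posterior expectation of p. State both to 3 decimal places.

Mode = (35−1)/(35+7−2) = 34/40 = 0.850.
Mean = 35/(35+7) = 35/42 = 0.833.

MAP estimate = 0.850, posterior expectation = 0.833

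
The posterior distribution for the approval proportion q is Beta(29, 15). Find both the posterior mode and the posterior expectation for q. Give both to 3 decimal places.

Mode = (29−1)/(29+15−2) = 28/42 = 0.667.
Mean = 29/(29+15) = 29/44 = 0.659.
Left-skewed posterior ⇒ mean < mode.

MAP: 0.667. Posterior mean: 0.659.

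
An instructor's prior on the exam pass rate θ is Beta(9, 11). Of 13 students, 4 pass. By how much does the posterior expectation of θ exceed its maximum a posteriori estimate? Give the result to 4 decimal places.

0.0068

Posterior: Beta(9+4, 11+9) = Beta(13, 20).
Mode = (13−1)/(13+20−2) = 12/31 = 0.3871.
Mean = 13/(13+20) = 13/33 = 0.3939.
Difference = 0.3939 − 0.3871 = 0.0068.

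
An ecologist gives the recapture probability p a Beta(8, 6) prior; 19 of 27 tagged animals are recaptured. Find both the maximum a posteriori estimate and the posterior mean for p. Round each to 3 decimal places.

Posterior: Beta(8+19, 6+8) = Beta(27, 14).
Mode = (27−1)/(27+14−2) = 26/39 = 0.667.
Mean = 27/(27+14) = 27/41 = 0.659.

p_MAP = 0.667, E[p|data] = 0.659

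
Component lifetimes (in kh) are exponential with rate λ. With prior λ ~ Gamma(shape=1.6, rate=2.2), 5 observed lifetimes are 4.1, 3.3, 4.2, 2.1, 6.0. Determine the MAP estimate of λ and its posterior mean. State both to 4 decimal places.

λ_MAP = 0.2557, E[λ|data] = 0.3014

Σ times = 19.7. Posterior: Gamma(shape = 1.6+5 = 6.6, rate = 2.2+19.7 = 21.9).
Mode = (α−1)/β = 5.6/21.9 = 0.2557.
Mean = α/β = 6.6/21.9 = 0.3014.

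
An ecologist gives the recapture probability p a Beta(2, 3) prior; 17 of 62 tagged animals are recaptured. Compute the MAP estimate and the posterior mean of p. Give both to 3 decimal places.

Posterior: Beta(2+17, 3+45) = Beta(19, 48).
Mode = (19−1)/(19+48−2) = 18/65 = 0.277.
Mean = 19/(19+48) = 19/67 = 0.284.

p_MAP = 0.277, E[p|data] = 0.284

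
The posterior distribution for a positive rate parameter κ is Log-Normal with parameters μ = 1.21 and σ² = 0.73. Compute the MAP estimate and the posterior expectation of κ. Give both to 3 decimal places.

MAP estimate = 1.616, posterior expectation = 4.831

Mode = exp(μ − σ²) = exp(0.48) = 1.616.
Mean = exp(μ + σ²/2) = exp(1.575) = 4.831.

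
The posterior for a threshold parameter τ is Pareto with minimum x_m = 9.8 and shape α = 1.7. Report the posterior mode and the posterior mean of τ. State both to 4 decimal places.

The Pareto density is strictly decreasing on [x_m, ∞), so the mode is x_m = 9.8000.
Mean = α·x_m/(α−1) = 1.7·9.8/0.7 = 23.8000.

MAP: 9.8000. Posterior mean: 23.8000.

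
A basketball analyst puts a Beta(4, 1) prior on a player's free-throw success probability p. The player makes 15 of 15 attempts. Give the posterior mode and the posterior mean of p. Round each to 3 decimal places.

MAP = 1.000; posterior mean = 0.950

Posterior: Beta(4+15, 1+0) = Beta(19, 1).
Since β = 1 ≤ 1 and α > 1, the Beta density is monotone increasing on [0,1]; the mode is at 1.
Mean = 19/(19+1) = 0.950.
The posterior is left-skewed, so the mode exceeds the mean.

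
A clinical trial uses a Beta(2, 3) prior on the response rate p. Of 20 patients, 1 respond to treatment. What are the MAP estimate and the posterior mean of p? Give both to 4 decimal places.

p_MAP = 0.0870, E[p|data] = 0.1200

Posterior: Beta(2+1, 3+19) = Beta(3, 22).
Mode = (3−1)/(3+22−2) = 2/23 = 0.0870.
Mean = 3/(3+22) = 3/25 = 0.1200.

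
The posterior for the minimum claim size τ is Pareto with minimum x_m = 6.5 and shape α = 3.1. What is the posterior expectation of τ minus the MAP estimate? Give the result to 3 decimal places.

3.095

The Pareto density is strictly decreasing on [x_m, ∞), so the mode is x_m = 6.500.
Mean = α·x_m/(α−1) = 3.1·6.5/2.1 = 9.595.
Difference = 9.595 − 6.500 = 3.095.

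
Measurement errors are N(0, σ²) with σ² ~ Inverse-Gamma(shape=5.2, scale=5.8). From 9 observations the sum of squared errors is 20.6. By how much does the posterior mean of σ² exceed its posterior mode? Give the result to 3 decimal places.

0.346

Posterior: Inverse-Gamma(shape = 5.2+9/2 = 9.7, scale = 5.8+20.6/2 = 16.1).
Mode = β/(α+1) = 16.1/10.7 = 1.505.
Mean = β/(α−1) = 16.1/8.7 = 1.851.
Difference = 1.851 − 1.505 = 0.346.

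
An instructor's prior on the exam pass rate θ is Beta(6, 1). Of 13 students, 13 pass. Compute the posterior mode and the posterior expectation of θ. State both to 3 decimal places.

MAP = 1.000, posterior mean = 0.950

Posterior: Beta(6+13, 1+0) = Beta(19, 1).
Since β = 1 ≤ 1 and α > 1, the Beta density is monotone increasing on [0,1]; the mode is at 1.
Mean = 19/(19+1) = 0.950.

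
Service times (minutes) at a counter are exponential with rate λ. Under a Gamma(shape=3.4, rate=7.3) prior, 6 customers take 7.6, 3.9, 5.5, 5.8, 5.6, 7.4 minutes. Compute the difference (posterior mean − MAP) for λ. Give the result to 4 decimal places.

Σ times = 35.8. Posterior: Gamma(shape = 3.4+6 = 9.4, rate = 7.3+35.8 = 43.1).
Mode = (α−1)/β = 8.4/43.1 = 0.1949.
Mean = α/β = 9.4/43.1 = 0.2181.
Difference = 0.2181 − 0.1949 = 0.0232.
Mean > mode: the posterior has a right tail.

0.0232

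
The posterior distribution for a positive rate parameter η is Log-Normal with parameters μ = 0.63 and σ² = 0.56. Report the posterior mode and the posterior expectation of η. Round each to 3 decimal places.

η_MAP = 1.073, E[η|data] = 2.484

Mode = exp(μ − σ²) = exp(0.07) = 1.073.
Mean = exp(μ + σ²/2) = exp(0.910) = 2.484.
The mean is pulled above the mode by the posterior's right skew.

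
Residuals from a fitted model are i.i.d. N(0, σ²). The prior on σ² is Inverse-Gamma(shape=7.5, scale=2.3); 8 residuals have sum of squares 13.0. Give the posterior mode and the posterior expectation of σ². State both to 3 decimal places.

posterior mode = 0.704, posterior expectation = 0.838

Posterior: Inverse-Gamma(shape = 7.5+8/2 = 11.5, scale = 2.3+13.0/2 = 8.8).
Mode = β/(α+1) = 8.8/12.5 = 0.704.
Mean = β/(α−1) = 8.8/10.5 = 0.838.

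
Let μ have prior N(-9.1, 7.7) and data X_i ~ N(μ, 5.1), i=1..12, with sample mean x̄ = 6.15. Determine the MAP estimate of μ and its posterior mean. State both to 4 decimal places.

μ_MAP = 5.3523, E[μ|data] = 5.3523

Posterior for μ is Normal. Precision-weighted mean: (1/7.7·-9.1 + 12/5.1·6.15) / (1/7.7 + 12/5.1) = 5.3523.
A Normal posterior is symmetric, so mode = mean.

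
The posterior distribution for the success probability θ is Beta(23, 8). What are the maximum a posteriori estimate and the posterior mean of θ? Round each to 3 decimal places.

Mode = (23−1)/(23+8−2) = 22/29 = 0.759.
Mean = 23/(23+8) = 23/31 = 0.742.

θ_MAP = 0.759, E[θ|data] = 0.742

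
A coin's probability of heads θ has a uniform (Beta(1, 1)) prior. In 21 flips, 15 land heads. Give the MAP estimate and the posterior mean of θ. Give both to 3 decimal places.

Posterior: Beta(1+15, 1+6) = Beta(16, 7).
Mode = (16−1)/(16+7−2) = 15/21 = 0.714.
With a flat prior the MAP equals the MLE, 15/21.
Mean = 16/(16+7) = 16/23 = 0.696.

MAP: 0.714. Posterior mean: 0.696.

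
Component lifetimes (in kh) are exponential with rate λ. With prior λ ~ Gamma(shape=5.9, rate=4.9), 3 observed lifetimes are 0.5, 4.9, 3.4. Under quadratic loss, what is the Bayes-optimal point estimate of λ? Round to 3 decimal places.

Σ times = 8.8. Posterior: Gamma(shape = 5.9+3 = 8.9, rate = 4.9+8.8 = 13.7).
Mode = (α−1)/β = 7.9/13.7 = 0.577.
Mean = α/β = 8.9/13.7 = 0.650.
Quadratic loss ⇒ the optimal estimator is the posterior mean.

0.650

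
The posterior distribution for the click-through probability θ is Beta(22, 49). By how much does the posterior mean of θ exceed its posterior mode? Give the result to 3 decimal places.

0.006

Mode = (22−1)/(22+49−2) = 21/69 = 0.304.
Mean = 22/(22+49) = 22/71 = 0.310.
Difference = 0.310 − 0.304 = 0.006.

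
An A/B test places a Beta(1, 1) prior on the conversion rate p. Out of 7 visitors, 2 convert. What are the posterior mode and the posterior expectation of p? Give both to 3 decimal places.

MAP: 0.286. Posterior mean: 0.333.

Posterior: Beta(1+2, 1+5) = Beta(3, 6).
Mode = (3−1)/(3+6−2) = 2/7 = 0.286.
With a flat prior the MAP equals the MLE, 2/7.
Mean = 3/(3+6) = 3/9 = 0.333.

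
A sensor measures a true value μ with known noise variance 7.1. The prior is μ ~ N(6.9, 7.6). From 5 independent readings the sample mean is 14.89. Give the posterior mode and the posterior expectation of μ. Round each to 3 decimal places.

Posterior for μ is Normal. Precision-weighted mean: (1/7.6·6.9 + 5/7.1·14.89) / (1/7.6 + 5/7.1) = 13.632.
A Normal posterior is symmetric, so mode = mean.

μ_MAP = 13.632, E[μ|data] = 13.632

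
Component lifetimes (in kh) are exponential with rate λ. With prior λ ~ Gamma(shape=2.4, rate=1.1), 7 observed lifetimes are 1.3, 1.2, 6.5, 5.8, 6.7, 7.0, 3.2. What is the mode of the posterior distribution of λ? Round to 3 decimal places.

Σ times = 31.7. Posterior: Gamma(shape = 2.4+7 = 9.4, rate = 1.1+31.7 = 32.8).
Mode = (α−1)/β = 8.4/32.8 = 0.256.
Mean = α/β = 9.4/32.8 = 0.287.
This is the posterior mode — the MAP estimate.

0.256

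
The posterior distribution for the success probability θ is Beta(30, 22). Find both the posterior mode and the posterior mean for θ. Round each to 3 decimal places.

posterior mode = 0.580, posterior mean = 0.577

Mode = (30−1)/(30+22−2) = 29/50 = 0.580.
Mean = 30/(30+22) = 30/52 = 0.577.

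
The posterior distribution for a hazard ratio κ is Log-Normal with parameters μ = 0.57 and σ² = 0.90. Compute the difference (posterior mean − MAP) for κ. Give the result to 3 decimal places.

Mode = exp(μ − σ²) = exp(-0.33) = 0.719.
Mean = exp(μ + σ²/2) = exp(1.020) = 2.773.
Difference = 2.773 − 0.719 = 2.054.
Mean > mode: the posterior has a right tail.

2.054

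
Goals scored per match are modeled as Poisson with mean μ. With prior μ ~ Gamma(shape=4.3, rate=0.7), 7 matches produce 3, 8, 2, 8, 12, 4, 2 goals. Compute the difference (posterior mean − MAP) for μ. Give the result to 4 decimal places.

Σ counts = 39. Posterior: Gamma(shape = 4.3+39 = 43.3, rate = 0.7+7 = 7.7).
Mode = (α−1)/β = 42.3/7.7 = 5.4935.
Mean = α/β = 43.3/7.7 = 5.6234.
Difference = 5.6234 − 5.4935 = 0.1299.
Mean > mode: the posterior has a right tail.

0.1299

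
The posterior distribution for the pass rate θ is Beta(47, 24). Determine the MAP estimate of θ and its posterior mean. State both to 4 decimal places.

Mode = (47−1)/(47+24−2) = 46/69 = 0.6667.
Mean = 47/(47+24) = 47/71 = 0.6620.

MAP = 0.6667; posterior mean = 0.6620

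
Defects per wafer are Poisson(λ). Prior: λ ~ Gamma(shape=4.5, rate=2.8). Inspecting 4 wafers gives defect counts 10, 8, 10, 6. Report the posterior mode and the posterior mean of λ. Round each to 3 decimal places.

Σ counts = 34. Posterior: Gamma(shape = 4.5+34 = 38.5, rate = 2.8+4 = 6.8).
Mode = (α−1)/β = 37.5/6.8 = 5.515.
Mean = α/β = 38.5/6.8 = 5.662.
Right-skewed posterior ⇒ mode < mean.

MAP = 5.515, posterior mean = 5.662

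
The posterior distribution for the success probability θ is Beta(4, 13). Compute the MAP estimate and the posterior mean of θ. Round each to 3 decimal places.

Mode = (4−1)/(4+13−2) = 3/15 = 0.200.
Mean = 4/(4+13) = 4/17 = 0.235.

MAP = 0.200, posterior mean = 0.235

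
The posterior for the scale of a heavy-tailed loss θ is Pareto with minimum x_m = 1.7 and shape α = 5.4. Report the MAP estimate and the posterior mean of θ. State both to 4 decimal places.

The Pareto density is strictly decreasing on [x_m, ∞), so the mode is x_m = 1.7000.
Mean = α·x_m/(α−1) = 5.4·1.7/4.4 = 2.0864.
The mean is pulled above the mode by the posterior's right skew.

MAP = 1.7000; posterior mean = 2.0864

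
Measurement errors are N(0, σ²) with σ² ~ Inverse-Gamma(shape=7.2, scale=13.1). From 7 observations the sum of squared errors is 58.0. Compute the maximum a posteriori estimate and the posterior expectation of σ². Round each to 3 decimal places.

MAP = 3.598; posterior mean = 4.340

Posterior: Inverse-Gamma(shape = 7.2+7/2 = 10.7, scale = 13.1+58.0/2 = 42.1).
Mode = β/(α+1) = 42.1/11.7 = 3.598.
Mean = β/(α−1) = 42.1/9.7 = 4.340.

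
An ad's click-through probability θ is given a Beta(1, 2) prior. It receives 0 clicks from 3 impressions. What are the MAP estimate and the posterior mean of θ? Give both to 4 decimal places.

Posterior: Beta(1+0, 2+3) = Beta(1, 5).
Since α = 1 ≤ 1 and β > 1, the Beta density is monotone decreasing on [0,1]; the mode is at 0.
Mean = 1/(1+5) = 0.1667.
The posterior is right-skewed, so the mean exceeds the mode.

MAP: 0.0000. Posterior mean: 0.1667.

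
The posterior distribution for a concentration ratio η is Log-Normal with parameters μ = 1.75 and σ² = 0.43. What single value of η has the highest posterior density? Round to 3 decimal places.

Mode = exp(μ − σ²) = exp(1.32) = 3.743.
Mean = exp(μ + σ²/2) = exp(1.965) = 7.135.
This is the posterior mode — the MAP estimate.

3.743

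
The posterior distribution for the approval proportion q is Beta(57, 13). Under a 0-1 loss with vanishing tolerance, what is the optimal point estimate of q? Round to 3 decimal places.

Mode = (57−1)/(57+13−2) = 56/68 = 0.824.
Mean = 57/(57+13) = 57/70 = 0.814.
This is the posterior mode — the MAP estimate.

0.824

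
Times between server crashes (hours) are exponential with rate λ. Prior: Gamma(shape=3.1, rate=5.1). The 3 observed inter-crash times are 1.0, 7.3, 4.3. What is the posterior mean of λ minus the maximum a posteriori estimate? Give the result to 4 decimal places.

Σ times = 12.6. Posterior: Gamma(shape = 3.1+3 = 6.1, rate = 5.1+12.6 = 17.7).
Mode = (α−1)/β = 5.1/17.7 = 0.2881.
Mean = α/β = 6.1/17.7 = 0.3446.
Difference = 0.3446 − 0.2881 = 0.0565.
Mean > mode: the posterior has a right tail.

0.0565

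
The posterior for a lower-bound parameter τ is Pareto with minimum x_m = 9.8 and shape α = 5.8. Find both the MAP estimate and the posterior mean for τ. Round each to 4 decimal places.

The Pareto density is strictly decreasing on [x_m, ∞), so the mode is x_m = 9.8000.
Mean = α·x_m/(α−1) = 5.8·9.8/4.8 = 11.8417.

MAP estimate = 9.8000, posterior mean = 11.8417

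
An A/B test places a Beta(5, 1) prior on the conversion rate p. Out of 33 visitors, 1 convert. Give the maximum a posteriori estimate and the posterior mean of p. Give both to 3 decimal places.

MAP = 0.135, posterior mean = 0.154

Posterior: Beta(5+1, 1+32) = Beta(6, 33).
Mode = (6−1)/(6+33−2) = 5/37 = 0.135.
Mean = 6/(6+33) = 6/39 = 0.154.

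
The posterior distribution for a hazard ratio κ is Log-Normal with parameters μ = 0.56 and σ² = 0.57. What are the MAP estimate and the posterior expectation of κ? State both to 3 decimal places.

Mode = exp(μ − σ²) = exp(-0.01) = 0.990.
Mean = exp(μ + σ²/2) = exp(0.845) = 2.328.

MAP = 0.990, posterior mean = 2.328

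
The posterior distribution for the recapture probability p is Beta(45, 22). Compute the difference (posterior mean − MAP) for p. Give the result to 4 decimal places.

Mode = (45−1)/(45+22−2) = 44/65 = 0.6769.
Mean = 45/(45+22) = 45/67 = 0.6716.
Difference = 0.6716 − 0.6769 = -0.0053.
Mode > mean: the posterior has a left tail.

-0.0053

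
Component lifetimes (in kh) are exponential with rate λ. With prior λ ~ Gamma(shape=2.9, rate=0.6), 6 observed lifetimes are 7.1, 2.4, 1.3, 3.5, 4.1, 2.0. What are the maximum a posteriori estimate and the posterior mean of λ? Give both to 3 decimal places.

Σ times = 20.4. Posterior: Gamma(shape = 2.9+6 = 8.9, rate = 0.6+20.4 = 21.0).
Mode = (α−1)/β = 7.9/21.0 = 0.376.
Mean = α/β = 8.9/21.0 = 0.424.
Right-skewed posterior ⇒ mode < mean.

maximum a posteriori estimate = 0.376, posterior mean = 0.424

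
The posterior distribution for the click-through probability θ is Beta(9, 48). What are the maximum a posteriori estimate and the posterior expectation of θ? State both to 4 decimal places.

Mode = (9−1)/(9+48−2) = 8/55 = 0.1455.
Mean = 9/(9+48) = 9/57 = 0.1579.
Mean > mode: the posterior has a right tail.

θ_MAP = 0.1455, E[θ|data] = 0.1579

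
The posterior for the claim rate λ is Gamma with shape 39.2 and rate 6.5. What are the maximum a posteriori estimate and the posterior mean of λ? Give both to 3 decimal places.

Mode = (α−1)/β = 38.2/6.5 = 5.877.
Mean = α/β = 39.2/6.5 = 6.031.
The posterior is right-skewed, so the mean exceeds the mode.

MAP = 5.877, posterior mean = 6.031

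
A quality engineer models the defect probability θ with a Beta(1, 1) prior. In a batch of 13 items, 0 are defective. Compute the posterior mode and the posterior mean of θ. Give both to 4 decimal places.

posterior mode = 0.0000, posterior mean = 0.0667

Posterior: Beta(1+0, 1+13) = Beta(1, 14).
Since α = 1 ≤ 1 and β > 1, the Beta density is monotone decreasing on [0,1]; the mode is at 0.
Mean = 1/(1+14) = 0.0667.
Mean > mode: the posterior has a right tail.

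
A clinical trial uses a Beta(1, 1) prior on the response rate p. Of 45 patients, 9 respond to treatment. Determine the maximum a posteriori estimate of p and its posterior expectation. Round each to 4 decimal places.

MAP = 0.2000, posterior mean = 0.2128

Posterior: Beta(1+9, 1+36) = Beta(10, 37).
Mode = (10−1)/(10+37−2) = 9/45 = 0.2000.
With a flat prior the MAP equals the MLE, 9/45.
Mean = 10/(10+37) = 10/47 = 0.2128.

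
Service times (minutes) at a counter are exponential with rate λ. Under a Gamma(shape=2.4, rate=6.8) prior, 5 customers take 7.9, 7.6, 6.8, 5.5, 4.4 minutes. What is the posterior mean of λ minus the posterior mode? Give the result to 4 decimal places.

Σ times = 32.2. Posterior: Gamma(shape = 2.4+5 = 7.4, rate = 6.8+32.2 = 39.0).
Mode = (α−1)/β = 6.4/39.0 = 0.1641.
Mean = α/β = 7.4/39.0 = 0.1897.
Difference = 0.1897 − 0.1641 = 0.0256.

0.0256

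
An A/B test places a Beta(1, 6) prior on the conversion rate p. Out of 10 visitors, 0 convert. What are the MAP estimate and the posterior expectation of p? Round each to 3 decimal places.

Posterior: Beta(1+0, 6+10) = Beta(1, 16).
Since α = 1 ≤ 1 and β > 1, the Beta density is monotone decreasing on [0,1]; the mode is at 0.
Mean = 1/(1+16) = 0.059.
The posterior is right-skewed, so the mean exceeds the mode.

MAP = 0.000; posterior mean = 0.059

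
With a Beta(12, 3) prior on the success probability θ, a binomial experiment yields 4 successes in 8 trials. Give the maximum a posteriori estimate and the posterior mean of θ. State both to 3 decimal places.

MAP = 0.714, posterior mean = 0.696

Posterior: Beta(12+4, 3+4) = Beta(16, 7).
Mode = (16−1)/(16+7−2) = 15/21 = 0.714.
Mean = 16/(16+7) = 16/23 = 0.696.
The posterior is left-skewed, so the mode exceeds the mean.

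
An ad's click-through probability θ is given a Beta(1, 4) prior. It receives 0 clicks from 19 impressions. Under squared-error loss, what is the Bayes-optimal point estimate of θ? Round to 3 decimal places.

0.042

Posterior: Beta(1+0, 4+19) = Beta(1, 23).
Since α = 1 ≤ 1 and β > 1, the Beta density is monotone decreasing on [0,1]; the mode is at 0.
Mean = 1/(1+23) = 0.042.
Squared-error loss ⇒ the optimal estimator is the posterior mean.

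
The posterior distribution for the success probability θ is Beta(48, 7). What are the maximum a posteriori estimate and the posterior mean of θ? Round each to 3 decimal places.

θ_MAP = 0.887, E[θ|data] = 0.873

Mode = (48−1)/(48+7−2) = 47/53 = 0.887.
Mean = 48/(48+7) = 48/55 = 0.873.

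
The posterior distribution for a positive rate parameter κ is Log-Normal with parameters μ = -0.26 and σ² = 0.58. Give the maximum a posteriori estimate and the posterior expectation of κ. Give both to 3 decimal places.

Mode = exp(μ − σ²) = exp(-0.84) = 0.432.
Mean = exp(μ + σ²/2) = exp(0.030) = 1.030.

κ_MAP = 0.432, E[κ|data] = 1.030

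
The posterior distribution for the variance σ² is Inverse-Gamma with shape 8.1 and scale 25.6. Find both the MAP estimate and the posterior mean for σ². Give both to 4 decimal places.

Mode = β/(α+1) = 25.6/9.1 = 2.8132.
Mean = β/(α−1) = 25.6/7.1 = 3.6056.
Mean > mode: the posterior has a right tail.

MAP = 2.8132, posterior mean = 3.6056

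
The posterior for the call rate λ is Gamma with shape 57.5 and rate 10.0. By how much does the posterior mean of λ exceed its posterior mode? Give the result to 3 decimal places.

Mode = (α−1)/β = 56.5/10.0 = 5.650.
Mean = α/β = 57.5/10.0 = 5.750.
Difference = 5.750 − 5.650 = 0.100.
The mean is pulled above the mode by the posterior's right skew.

0.100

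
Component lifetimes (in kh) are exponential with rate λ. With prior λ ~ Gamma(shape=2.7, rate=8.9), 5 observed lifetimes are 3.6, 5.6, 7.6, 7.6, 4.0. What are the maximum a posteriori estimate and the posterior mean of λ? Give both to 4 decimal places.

λ_MAP = 0.1796, E[λ|data] = 0.2064

Σ times = 28.4. Posterior: Gamma(shape = 2.7+5 = 7.7, rate = 8.9+28.4 = 37.3).
Mode = (α−1)/β = 6.7/37.3 = 0.1796.
Mean = α/β = 7.7/37.3 = 0.2064.
Right-skewed posterior ⇒ mode < mean.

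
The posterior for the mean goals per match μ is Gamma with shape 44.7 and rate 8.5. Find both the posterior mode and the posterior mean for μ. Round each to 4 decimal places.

MAP = 5.1412; posterior mean = 5.2588

Mode = (α−1)/β = 43.7/8.5 = 5.1412.
Mean = α/β = 44.7/8.5 = 5.2588.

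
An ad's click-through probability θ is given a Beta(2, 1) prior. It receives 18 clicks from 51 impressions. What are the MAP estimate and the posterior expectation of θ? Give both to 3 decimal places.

Posterior: Beta(2+18, 1+33) = Beta(20, 34).
Mode = (20−1)/(20+34−2) = 19/52 = 0.365.
Mean = 20/(20+34) = 20/54 = 0.370.

MAP: 0.365. Posterior mean: 0.370.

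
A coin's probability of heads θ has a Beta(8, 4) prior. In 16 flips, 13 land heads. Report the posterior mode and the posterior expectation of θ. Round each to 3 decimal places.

Posterior: Beta(8+13, 4+3) = Beta(21, 7).
Mode = (21−1)/(21+7−2) = 20/26 = 0.769.
Mean = 21/(21+7) = 21/28 = 0.750.
The mean is pulled below the mode by the posterior's left skew.

MAP = 0.769, posterior mean = 0.750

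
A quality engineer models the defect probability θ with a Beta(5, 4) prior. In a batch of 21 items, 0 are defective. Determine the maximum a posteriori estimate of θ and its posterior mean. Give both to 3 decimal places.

Posterior: Beta(5+0, 4+21) = Beta(5, 25).
Mode = (5−1)/(5+25−2) = 4/28 = 0.143.
Mean = 5/(5+25) = 5/30 = 0.167.

MAP = 0.143; posterior mean = 0.167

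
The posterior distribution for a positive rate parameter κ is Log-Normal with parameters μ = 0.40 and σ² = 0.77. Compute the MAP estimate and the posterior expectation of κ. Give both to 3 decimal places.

MAP = 0.691; posterior mean = 2.192

Mode = exp(μ − σ²) = exp(-0.37) = 0.691.
Mean = exp(μ + σ²/2) = exp(0.785) = 2.192.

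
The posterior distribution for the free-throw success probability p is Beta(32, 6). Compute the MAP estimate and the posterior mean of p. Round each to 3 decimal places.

Mode = (32−1)/(32+6−2) = 31/36 = 0.861.
Mean = 32/(32+6) = 32/38 = 0.842.

MAP = 0.861; posterior mean = 0.842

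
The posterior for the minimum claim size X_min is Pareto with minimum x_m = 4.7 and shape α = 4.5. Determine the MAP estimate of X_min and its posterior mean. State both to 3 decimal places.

MAP = 4.700; posterior mean = 6.043

The Pareto density is strictly decreasing on [x_m, ∞), so the mode is x_m = 4.700.
Mean = α·x_m/(α−1) = 4.5·4.7/3.5 = 6.043.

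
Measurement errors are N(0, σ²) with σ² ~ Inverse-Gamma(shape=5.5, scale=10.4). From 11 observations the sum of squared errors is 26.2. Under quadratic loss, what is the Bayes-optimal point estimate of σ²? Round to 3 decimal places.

2.350

Posterior: Inverse-Gamma(shape = 5.5+11/2 = 11.0, scale = 10.4+26.2/2 = 23.5).
Mode = β/(α+1) = 23.5/12.0 = 1.958.
Mean = β/(α−1) = 23.5/10.0 = 2.350.
Quadratic loss ⇒ the optimal estimator is the posterior mean.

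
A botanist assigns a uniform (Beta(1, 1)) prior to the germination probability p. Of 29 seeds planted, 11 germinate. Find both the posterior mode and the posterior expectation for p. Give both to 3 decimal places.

Posterior: Beta(1+11, 1+18) = Beta(12, 19).
Mode = (12−1)/(12+19−2) = 11/29 = 0.379.
With a flat prior the MAP equals the MLE, 11/29.
Mean = 12/(12+19) = 12/31 = 0.387.
Mean > mode: the posterior has a right tail.

MAP: 0.379. Posterior mean: 0.387.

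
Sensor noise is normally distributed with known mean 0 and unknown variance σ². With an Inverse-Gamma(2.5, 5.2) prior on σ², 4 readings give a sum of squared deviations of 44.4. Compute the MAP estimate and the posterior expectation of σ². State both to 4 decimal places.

MAP: 4.9818. Posterior mean: 7.8286.

Posterior: Inverse-Gamma(shape = 2.5+4/2 = 4.5, scale = 5.2+44.4/2 = 27.4).
Mode = β/(α+1) = 27.4/5.5 = 4.9818.
Mean = β/(α−1) = 27.4/3.5 = 7.8286.
The posterior is right-skewed, so the mean exceeds the mode.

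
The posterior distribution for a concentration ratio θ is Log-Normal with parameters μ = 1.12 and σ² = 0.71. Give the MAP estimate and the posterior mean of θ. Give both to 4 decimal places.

MAP: 1.5068. Posterior mean: 4.3710.

Mode = exp(μ − σ²) = exp(0.41) = 1.5068.
Mean = exp(μ + σ²/2) = exp(1.475) = 4.3710.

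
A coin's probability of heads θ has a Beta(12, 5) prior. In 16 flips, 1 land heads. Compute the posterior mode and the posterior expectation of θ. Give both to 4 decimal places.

Posterior: Beta(12+1, 5+15) = Beta(13, 20).
Mode = (13−1)/(13+20−2) = 12/31 = 0.3871.
Mean = 13/(13+20) = 13/33 = 0.3939.
Right-skewed posterior ⇒ mode < mean.

MAP: 0.3871. Posterior mean: 0.3939.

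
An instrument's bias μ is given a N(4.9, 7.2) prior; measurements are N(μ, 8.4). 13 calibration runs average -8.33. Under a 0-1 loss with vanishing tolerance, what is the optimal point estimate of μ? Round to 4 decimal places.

-7.2405

Posterior for μ is Normal. Precision-weighted mean: (1/7.2·4.9 + 13/8.4·-8.33) / (1/7.2 + 13/8.4) = -7.2405.
A Normal posterior is symmetric, so mode = mean.
This is the posterior mode — the MAP estimate.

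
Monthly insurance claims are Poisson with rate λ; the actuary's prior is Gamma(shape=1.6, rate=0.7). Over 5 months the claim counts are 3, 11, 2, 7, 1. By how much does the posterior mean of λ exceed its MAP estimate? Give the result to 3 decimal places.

Σ counts = 24. Posterior: Gamma(shape = 1.6+24 = 25.6, rate = 0.7+5 = 5.7).
Mode = (α−1)/β = 24.6/5.7 = 4.316.
Mean = α/β = 25.6/5.7 = 4.491.
Difference = 4.491 − 4.316 = 0.175.
The mean is pulled above the mode by the posterior's right skew.

0.175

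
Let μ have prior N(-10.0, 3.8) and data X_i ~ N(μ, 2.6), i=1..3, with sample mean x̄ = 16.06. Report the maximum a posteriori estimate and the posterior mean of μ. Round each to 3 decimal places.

MAP: 11.220. Posterior mean: 11.220.

Posterior for μ is Normal. Precision-weighted mean: (1/3.8·-10.0 + 3/2.6·16.06) / (1/3.8 + 3/2.6) = 11.220.
A Normal posterior is symmetric, so mode = mean.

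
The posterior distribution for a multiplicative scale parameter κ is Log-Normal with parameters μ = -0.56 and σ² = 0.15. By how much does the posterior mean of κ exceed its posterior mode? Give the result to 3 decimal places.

Mode = exp(μ − σ²) = exp(-0.71) = 0.492.
Mean = exp(μ + σ²/2) = exp(-0.485) = 0.616.
Difference = 0.616 − 0.492 = 0.124.
Right-skewed posterior ⇒ mode < mean.

0.124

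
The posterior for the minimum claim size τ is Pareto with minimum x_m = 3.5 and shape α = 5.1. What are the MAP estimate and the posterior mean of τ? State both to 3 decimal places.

MAP = 3.500; posterior mean = 4.354

The Pareto density is strictly decreasing on [x_m, ∞), so the mode is x_m = 3.500.
Mean = α·x_m/(α−1) = 5.1·3.5/4.1 = 4.354.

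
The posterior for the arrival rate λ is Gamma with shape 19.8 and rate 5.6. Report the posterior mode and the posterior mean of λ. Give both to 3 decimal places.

Mode = (α−1)/β = 18.8/5.6 = 3.357.
Mean = α/β = 19.8/5.6 = 3.536.

MAP: 3.357. Posterior mean: 3.536.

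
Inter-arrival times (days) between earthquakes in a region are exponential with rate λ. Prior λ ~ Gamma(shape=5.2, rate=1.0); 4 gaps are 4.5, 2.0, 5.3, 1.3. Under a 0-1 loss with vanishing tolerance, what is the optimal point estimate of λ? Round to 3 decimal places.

0.582

Σ times = 13.1. Posterior: Gamma(shape = 5.2+4 = 9.2, rate = 1.0+13.1 = 14.1).
Mode = (α−1)/β = 8.2/14.1 = 0.582.
Mean = α/β = 9.2/14.1 = 0.652.
This is the posterior mode — the MAP estimate.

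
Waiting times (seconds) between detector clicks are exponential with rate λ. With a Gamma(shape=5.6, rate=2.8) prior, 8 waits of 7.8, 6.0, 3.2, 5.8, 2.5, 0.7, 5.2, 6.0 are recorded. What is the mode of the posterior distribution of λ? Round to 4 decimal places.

0.3150

Σ times = 37.2. Posterior: Gamma(shape = 5.6+8 = 13.6, rate = 2.8+37.2 = 40.0).
Mode = (α−1)/β = 12.6/40.0 = 0.3150.
Mean = α/β = 13.6/40.0 = 0.3400.
This is the posterior mode — the MAP estimate.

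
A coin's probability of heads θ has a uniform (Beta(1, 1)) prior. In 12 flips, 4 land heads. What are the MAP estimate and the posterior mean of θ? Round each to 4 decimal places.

MAP: 0.3333. Posterior mean: 0.3571.

Posterior: Beta(1+4, 1+8) = Beta(5, 9).
Mode = (5−1)/(5+9−2) = 4/12 = 0.3333.
With a flat prior the MAP equals the MLE, 4/12.
Mean = 5/(5+9) = 5/14 = 0.3571.
Right-skewed posterior ⇒ mode < mean.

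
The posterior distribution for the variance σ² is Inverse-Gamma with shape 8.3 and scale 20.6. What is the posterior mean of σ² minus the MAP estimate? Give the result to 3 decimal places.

0.607

Mode = β/(α+1) = 20.6/9.3 = 2.215.
Mean = β/(α−1) = 20.6/7.3 = 2.822.
Difference = 2.822 − 2.215 = 0.607.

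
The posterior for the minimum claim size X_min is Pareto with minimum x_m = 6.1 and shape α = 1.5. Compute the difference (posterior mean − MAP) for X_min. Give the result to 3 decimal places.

The Pareto density is strictly decreasing on [x_m, ∞), so the mode is x_m = 6.100.
Mean = α·x_m/(α−1) = 1.5·6.1/0.5 = 18.300.
Difference = 18.300 − 6.100 = 12.200.

12.200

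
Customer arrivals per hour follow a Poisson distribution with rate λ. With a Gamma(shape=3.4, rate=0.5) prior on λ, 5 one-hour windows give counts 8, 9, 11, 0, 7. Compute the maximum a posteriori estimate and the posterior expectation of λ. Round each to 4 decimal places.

Σ counts = 35. Posterior: Gamma(shape = 3.4+35 = 38.4, rate = 0.5+5 = 5.5).
Mode = (α−1)/β = 37.4/5.5 = 6.8000.
Mean = α/β = 38.4/5.5 = 6.9818.
The mean is pulled above the mode by the posterior's right skew.

MAP = 6.8000, posterior mean = 6.9818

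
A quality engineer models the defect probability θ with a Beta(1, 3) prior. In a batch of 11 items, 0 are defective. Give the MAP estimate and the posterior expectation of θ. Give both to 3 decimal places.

Posterior: Beta(1+0, 3+11) = Beta(1, 14).
Since α = 1 ≤ 1 and β > 1, the Beta density is monotone decreasing on [0,1]; the mode is at 0.
Mean = 1/(1+14) = 0.067.

MAP = 0.000, posterior mean = 0.067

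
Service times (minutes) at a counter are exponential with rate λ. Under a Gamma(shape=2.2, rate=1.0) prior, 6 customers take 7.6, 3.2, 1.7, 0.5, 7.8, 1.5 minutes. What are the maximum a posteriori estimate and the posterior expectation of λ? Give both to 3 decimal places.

Σ times = 22.3. Posterior: Gamma(shape = 2.2+6 = 8.2, rate = 1.0+22.3 = 23.3).
Mode = (α−1)/β = 7.2/23.3 = 0.309.
Mean = α/β = 8.2/23.3 = 0.352.

MAP = 0.309; posterior mean = 0.352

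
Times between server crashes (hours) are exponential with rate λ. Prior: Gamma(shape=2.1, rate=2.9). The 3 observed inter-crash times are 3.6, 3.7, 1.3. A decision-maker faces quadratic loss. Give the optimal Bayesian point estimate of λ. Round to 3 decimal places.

Σ times = 8.6. Posterior: Gamma(shape = 2.1+3 = 5.1, rate = 2.9+8.6 = 11.5).
Mode = (α−1)/β = 4.1/11.5 = 0.357.
Mean = α/β = 5.1/11.5 = 0.443.
Quadratic loss ⇒ the optimal estimator is the posterior mean.

0.443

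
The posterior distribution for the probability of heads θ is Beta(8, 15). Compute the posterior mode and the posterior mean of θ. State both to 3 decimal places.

Mode = (8−1)/(8+15−2) = 7/21 = 0.333.
Mean = 8/(8+15) = 8/23 = 0.348.
Mean > mode: the posterior has a right tail.

θ_MAP = 0.333, E[θ|data] = 0.348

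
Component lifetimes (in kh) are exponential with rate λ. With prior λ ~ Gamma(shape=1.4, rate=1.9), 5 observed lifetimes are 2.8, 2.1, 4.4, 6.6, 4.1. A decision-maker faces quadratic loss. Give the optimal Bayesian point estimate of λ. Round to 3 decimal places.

0.292

Σ times = 20.0. Posterior: Gamma(shape = 1.4+5 = 6.4, rate = 1.9+20.0 = 21.9).
Mode = (α−1)/β = 5.4/21.9 = 0.247.
Mean = α/β = 6.4/21.9 = 0.292.
Quadratic loss ⇒ the optimal estimator is the posterior mean.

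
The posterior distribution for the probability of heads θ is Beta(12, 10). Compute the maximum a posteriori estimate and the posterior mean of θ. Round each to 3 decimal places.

Mode = (12−1)/(12+10−2) = 11/20 = 0.550.
Mean = 12/(12+10) = 12/22 = 0.545.

MAP: 0.550. Posterior mean: 0.545.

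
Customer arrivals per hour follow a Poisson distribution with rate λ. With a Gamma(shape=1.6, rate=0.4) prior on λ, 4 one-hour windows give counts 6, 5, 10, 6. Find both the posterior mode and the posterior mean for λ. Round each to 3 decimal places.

Σ counts = 27. Posterior: Gamma(shape = 1.6+27 = 28.6, rate = 0.4+4 = 4.4).
Mode = (α−1)/β = 27.6/4.4 = 6.273.
Mean = α/β = 28.6/4.4 = 6.500.

λ_MAP = 6.273, E[λ|data] = 6.500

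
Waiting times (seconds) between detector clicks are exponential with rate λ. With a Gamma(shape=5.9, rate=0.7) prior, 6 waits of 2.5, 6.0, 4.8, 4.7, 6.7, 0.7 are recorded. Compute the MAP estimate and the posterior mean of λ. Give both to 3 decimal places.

MAP: 0.418. Posterior mean: 0.456.

Σ times = 25.4. Posterior: Gamma(shape = 5.9+6 = 11.9, rate = 0.7+25.4 = 26.1).
Mode = (α−1)/β = 10.9/26.1 = 0.418.
Mean = α/β = 11.9/26.1 = 0.456.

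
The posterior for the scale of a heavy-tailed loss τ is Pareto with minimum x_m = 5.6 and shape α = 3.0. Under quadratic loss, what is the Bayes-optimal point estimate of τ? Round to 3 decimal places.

8.400

The Pareto density is strictly decreasing on [x_m, ∞), so the mode is x_m = 5.600.
Mean = α·x_m/(α−1) = 3.0·5.6/2.0 = 8.400.
Quadratic loss ⇒ the optimal estimator is the posterior mean.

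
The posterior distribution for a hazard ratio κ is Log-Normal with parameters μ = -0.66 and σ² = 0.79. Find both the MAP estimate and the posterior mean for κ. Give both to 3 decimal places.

MAP estimate = 0.235, posterior mean = 0.767

Mode = exp(μ − σ²) = exp(-1.45) = 0.235.
Mean = exp(μ + σ²/2) = exp(-0.265) = 0.767.
Mean > mode: the posterior has a right tail.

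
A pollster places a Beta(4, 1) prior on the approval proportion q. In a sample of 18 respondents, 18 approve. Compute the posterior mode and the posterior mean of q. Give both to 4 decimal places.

Posterior: Beta(4+18, 1+0) = Beta(22, 1).
Since β = 1 ≤ 1 and α > 1, the Beta density is monotone increasing on [0,1]; the mode is at 1.
Mean = 22/(22+1) = 0.9565.

MAP: 1.0000. Posterior mean: 0.9565.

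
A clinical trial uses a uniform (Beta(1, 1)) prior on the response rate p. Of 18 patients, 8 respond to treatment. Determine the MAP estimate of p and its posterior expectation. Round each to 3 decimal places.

Posterior: Beta(1+8, 1+10) = Beta(9, 11).
Mode = (9−1)/(9+11−2) = 8/18 = 0.444.
Mean = 9/(9+11) = 9/20 = 0.450.
Mean > mode: the posterior has a right tail.

p_MAP = 0.444, E[p|data] = 0.450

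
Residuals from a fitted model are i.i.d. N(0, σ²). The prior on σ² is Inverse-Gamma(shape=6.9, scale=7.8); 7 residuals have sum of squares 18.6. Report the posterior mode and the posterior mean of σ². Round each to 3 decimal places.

Posterior: Inverse-Gamma(shape = 6.9+7/2 = 10.4, scale = 7.8+18.6/2 = 17.1).
Mode = β/(α+1) = 17.1/11.4 = 1.500.
Mean = β/(α−1) = 17.1/9.4 = 1.819.

MAP: 1.500. Posterior mean: 1.819.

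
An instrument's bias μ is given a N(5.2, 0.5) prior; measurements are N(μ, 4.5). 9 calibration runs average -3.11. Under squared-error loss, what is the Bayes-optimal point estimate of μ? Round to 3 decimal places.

Posterior for μ is Normal. Precision-weighted mean: (1/0.5·5.2 + 9/4.5·-3.11) / (1/0.5 + 9/4.5) = 1.045.
A Normal posterior is symmetric, so mode = mean.
Squared-error loss ⇒ the optimal estimator is the posterior mean.

1.045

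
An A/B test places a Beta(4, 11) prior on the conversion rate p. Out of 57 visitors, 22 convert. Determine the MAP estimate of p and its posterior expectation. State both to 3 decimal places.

Posterior: Beta(4+22, 11+35) = Beta(26, 46).
Mode = (26−1)/(26+46−2) = 25/70 = 0.357.
Mean = 26/(26+46) = 26/72 = 0.361.
Mean > mode: the posterior has a right tail.

MAP = 0.357, posterior mean = 0.361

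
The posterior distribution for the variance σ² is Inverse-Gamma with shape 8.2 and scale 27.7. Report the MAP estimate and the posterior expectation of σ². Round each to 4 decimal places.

σ²_MAP = 3.0109, E[σ²|data] = 3.8472

Mode = β/(α+1) = 27.7/9.2 = 3.0109.
Mean = β/(α−1) = 27.7/7.2 = 3.8472.
The posterior is right-skewed, so the mean exceeds the mode.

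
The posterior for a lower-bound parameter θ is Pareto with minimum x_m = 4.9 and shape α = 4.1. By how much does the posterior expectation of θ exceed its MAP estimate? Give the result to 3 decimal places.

1.581

The Pareto density is strictly decreasing on [x_m, ∞), so the mode is x_m = 4.900.
Mean = α·x_m/(α−1) = 4.1·4.9/3.1 = 6.481.
Difference = 6.481 − 4.900 = 1.581.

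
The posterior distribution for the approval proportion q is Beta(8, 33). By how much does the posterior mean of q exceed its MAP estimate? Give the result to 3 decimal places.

0.016

Mode = (8−1)/(8+33−2) = 7/39 = 0.179.
Mean = 8/(8+33) = 8/41 = 0.195.
Difference = 0.195 − 0.179 = 0.016.
The mean is pulled above the mode by the posterior's right skew.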